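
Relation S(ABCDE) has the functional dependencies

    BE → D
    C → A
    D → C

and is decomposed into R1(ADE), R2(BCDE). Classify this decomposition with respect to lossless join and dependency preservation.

Lossless test: (DE)⁺ = {ACDE}, which contains all of one fragment — lossless.
Dependency preservation: the restricted closure of {C} across the fragments never reaches {A}, so C → A cannot be enforced without a join — not preserved.

lossless but not dependency-preserving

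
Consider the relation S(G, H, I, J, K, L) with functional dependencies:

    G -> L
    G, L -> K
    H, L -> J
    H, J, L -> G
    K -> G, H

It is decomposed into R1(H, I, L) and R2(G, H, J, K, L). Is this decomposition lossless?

Yes

Common attributes: R1 ∩ R2 = {H, L}.
Closure of {H, L}: H, L → J applies, adding J; H, J, L → G applies, adding G; G, L → K applies, adding K. So (H, L)⁺ = {G, H, J, K, L}.
This closure contains every attribute of R2, so R1 ∩ R2 → R2. The join is lossless.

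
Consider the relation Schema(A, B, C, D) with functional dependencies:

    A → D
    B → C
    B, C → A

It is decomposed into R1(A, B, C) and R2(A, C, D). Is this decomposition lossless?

Yes

Common attributes: R1 ∩ R2 = {A, C}.
Closure of {A, C}: A → D applies, adding D. So (A, C)⁺ = {A, C, D}.
This closure contains every attribute of R2, so R1 ∩ R2 → R2. The join is lossless.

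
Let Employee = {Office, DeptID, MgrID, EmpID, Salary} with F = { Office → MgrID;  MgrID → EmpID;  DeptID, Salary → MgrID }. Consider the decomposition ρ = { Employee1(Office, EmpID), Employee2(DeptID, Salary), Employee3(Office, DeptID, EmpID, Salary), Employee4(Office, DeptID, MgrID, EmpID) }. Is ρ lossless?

Chase test. Columns are Office, DeptID, MgrID, EmpID, Salary; row i has aⱼ where attribute j ∈ Employeei, else bᵢⱼ.
Initial tableau (one row per fragment):
  row 1: a1 b12 b13 a4 b15
  row 2: b21 a2 b23 b24 a5
  row 3: a1 a2 b33 a4 a5
  row 4: a1 a2 a3 a4 b45
Rows 1 and 3 agree on Office; apply Office→MgrID and equate their MgrID entries.
Rows 1 and 4 agree on Office; apply Office→MgrID and equate their MgrID entries.
Rows 2 and 3 agree on DeptID, Salary; apply DeptID, Salary→MgrID and equate their MgrID entries.
Rows 1 and 2 agree on MgrID; apply MgrID→EmpID and equate their EmpID entries.
Row 3 is now all distinguished symbols — the join is lossless.

Yes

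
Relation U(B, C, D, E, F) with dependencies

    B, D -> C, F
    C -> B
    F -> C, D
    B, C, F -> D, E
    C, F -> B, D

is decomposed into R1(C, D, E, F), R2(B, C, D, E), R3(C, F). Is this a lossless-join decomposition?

Chase test. Columns are B, C, D, E, F; row i has aⱼ where attribute j ∈ Ri, else bᵢⱼ.
Initial tableau (one row per fragment):
  row 1: b11 a2 a3 a4 a5
  row 2: a1 a2 a3 a4 b25
  row 3: b31 a2 b33 b34 a5
Rows 1 and 2 agree on C; apply C→B and equate their B entries.
Rows 1 and 3 agree on C; apply C→B and equate their B entries.
Rows 1 and 3 agree on F; apply F→C, D and equate their C, D entries.
Rows 1 and 3 agree on B, C, F; apply B, C, F→D, E and equate their D, E entries.
Rows 1 and 2 agree on B, D; apply B, D→C, F and equate their C, F entries.
Row 1 is now all distinguished symbols — the join is lossless.

Yes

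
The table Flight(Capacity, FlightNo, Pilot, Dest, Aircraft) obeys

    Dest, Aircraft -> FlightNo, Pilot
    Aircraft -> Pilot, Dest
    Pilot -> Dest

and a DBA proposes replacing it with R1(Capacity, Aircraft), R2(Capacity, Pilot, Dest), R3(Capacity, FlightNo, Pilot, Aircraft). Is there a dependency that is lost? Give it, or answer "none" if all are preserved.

none

Dest, Aircraft → FlightNo, Pilot: restricted closure across fragments reaches FlightNo, Pilot.
Aircraft → Pilot, Dest: restricted closure across fragments reaches Pilot, Dest.
Pilot → Dest lies within R2.
Every dependency is enforceable on the fragments, so the decomposition is dependency-preserving.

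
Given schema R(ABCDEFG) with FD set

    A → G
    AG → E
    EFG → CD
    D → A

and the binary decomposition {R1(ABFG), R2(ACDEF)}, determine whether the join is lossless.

Common attributes: R1 ∩ R2 = {AF}.
Closure of {AF}: A → G applies, adding G; AG → E applies, adding E; EFG → CD applies, adding CD. So (AF)⁺ = {ACDEFG}.
This closure contains every attribute of R2, so R1 ∩ R2 → R2. The join is lossless.

Yes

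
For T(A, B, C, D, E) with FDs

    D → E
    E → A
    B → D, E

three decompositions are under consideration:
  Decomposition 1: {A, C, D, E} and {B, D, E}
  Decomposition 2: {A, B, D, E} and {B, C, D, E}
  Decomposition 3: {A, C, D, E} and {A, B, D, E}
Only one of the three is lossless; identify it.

Decomposition 2

Decomposition 1: common = {D, E}, closure = {A, D, E} → lossy.
Decomposition 2: common = {B, D, E}, closure = {A, B, D, E} → lossless.
Decomposition 3: common = {A, D, E}, closure = {A, D, E} → lossy.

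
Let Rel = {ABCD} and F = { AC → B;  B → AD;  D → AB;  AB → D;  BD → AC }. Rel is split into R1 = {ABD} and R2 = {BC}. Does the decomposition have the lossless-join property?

Common attributes: R1 ∩ R2 = {B}.
Closure of {B}: B → AD applies, adding AD; BD → AC applies, adding C. So (B)⁺ = {ABCD}.
This closure contains every attribute of R1, so R1 ∩ R2 → R1. The join is lossless.

Yes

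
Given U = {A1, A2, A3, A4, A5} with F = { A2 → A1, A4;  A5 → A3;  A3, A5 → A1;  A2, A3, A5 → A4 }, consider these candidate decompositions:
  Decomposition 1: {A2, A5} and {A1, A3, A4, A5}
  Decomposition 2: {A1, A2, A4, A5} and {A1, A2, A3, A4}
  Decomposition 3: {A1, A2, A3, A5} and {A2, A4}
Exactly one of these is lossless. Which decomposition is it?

Decomposition 3

Decomposition 1: common = {A5}, closure = {A1, A3, A5} → lossy.
Decomposition 2: common = {A1, A2, A4}, closure = {A1, A2, A4} → lossy.
Decomposition 3: common = {A2}, closure = {A1, A2, A4} → lossless.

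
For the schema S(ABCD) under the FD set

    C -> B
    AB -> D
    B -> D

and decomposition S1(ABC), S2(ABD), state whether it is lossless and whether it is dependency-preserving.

Lossless test: (AB)⁺ = {ABD}, which contains all of one fragment — lossless.
Dependency preservation: every FD's attributes lie within a single fragment, so each can be enforced locally — preserved.

lossless and dependency-preserving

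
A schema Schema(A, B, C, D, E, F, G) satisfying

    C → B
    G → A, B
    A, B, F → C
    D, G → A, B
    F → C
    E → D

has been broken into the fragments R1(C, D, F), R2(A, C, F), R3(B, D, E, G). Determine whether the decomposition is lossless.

Chase test. Columns are A, B, C, D, E, F, G; row i has aⱼ where attribute j ∈ Ri, else bᵢⱼ.
Initial tableau (one row per fragment):
  row 1: b11 b12 a3 a4 b15 a6 b17
  row 2: a1 b22 a3 b24 b25 a6 b27
  row 3: b31 a2 b33 a4 a5 b36 a7
Rows 1 and 2 agree on C; apply C→B and equate their B entries.
No row becomes fully distinguished — the join is lossy.

No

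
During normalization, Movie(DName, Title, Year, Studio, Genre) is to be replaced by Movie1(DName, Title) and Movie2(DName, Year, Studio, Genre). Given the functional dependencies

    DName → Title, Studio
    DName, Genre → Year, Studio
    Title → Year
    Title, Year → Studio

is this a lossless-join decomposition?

Common attributes: Movie1 ∩ Movie2 = {DName}.
Closure of {DName}: DName → Title, Studio applies, adding Title, Studio; Title → Year applies, adding Year. So (DName)⁺ = {DName, Title, Year, Studio}.
This closure contains every attribute of Movie1, so Movie1 ∩ Movie2 → Movie1. The join is lossless.

Yes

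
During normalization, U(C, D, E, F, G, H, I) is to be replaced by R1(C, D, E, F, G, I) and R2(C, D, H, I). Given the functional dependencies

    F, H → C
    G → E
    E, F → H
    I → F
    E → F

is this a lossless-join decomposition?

Common attributes: R1 ∩ R2 = {C, D, I}.
Closure of {C, D, I}: I → F applies, adding F. So (C, D, I)⁺ = {C, D, F, I}.
The closure contains neither all of R1 = {C, D, E, F, G, I} nor all of R2 = {C, D, H, I}, so the common attributes are not a superkey of either fragment. The join is lossy.

No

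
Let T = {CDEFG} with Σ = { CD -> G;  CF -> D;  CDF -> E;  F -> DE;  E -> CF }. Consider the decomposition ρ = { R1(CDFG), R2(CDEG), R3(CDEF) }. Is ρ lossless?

Chase test. Columns are CDEFG; row i has aⱼ where attribute j ∈ Ri, else bᵢⱼ.
Initial tableau (one row per fragment):
  row 1: a1 a2 b13 a4 a5
  row 2: a1 a2 a3 b24 a5
  row 3: a1 a2 a3 a4 b35
Rows 1 and 3 agree on CD; apply CD→G and equate their G entries.
Rows 1 and 3 agree on CDF; apply CDF→E and equate their E entries.
Rows 1 and 2 agree on E; apply E→CF and equate their CF entries.
Row 1 is now all distinguished symbols — the join is lossless.

Yes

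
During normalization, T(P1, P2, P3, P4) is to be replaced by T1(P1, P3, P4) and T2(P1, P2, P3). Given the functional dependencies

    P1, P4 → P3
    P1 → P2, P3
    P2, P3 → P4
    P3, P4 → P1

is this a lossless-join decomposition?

Common attributes: T1 ∩ T2 = {P1, P3}.
Closure of {P1, P3}: P1 → P2, P3 applies, adding P2; P2, P3 → P4 applies, adding P4. So (P1, P3)⁺ = {P1, P2, P3, P4}.
This closure contains every attribute of T1, so T1 ∩ T2 → T1. The join is lossless.

Yes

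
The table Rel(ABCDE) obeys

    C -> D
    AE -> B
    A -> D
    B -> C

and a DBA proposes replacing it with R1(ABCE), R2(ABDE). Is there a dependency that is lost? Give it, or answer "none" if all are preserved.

C -> D

Check C → D: no single fragment contains all of {CD}, and the restricted closure of {C} across the fragments never reaches {D}.
AE → B is preserved.
A → D is preserved.
B → C is preserved.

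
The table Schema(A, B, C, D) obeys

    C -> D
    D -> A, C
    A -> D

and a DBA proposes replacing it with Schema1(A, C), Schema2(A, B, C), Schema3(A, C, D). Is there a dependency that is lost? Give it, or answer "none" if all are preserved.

C → D lies within Schema3.
D → A, C lies within Schema3.
A → D lies within Schema3.
Every dependency is enforceable on the fragments, so the decomposition is dependency-preserving.

none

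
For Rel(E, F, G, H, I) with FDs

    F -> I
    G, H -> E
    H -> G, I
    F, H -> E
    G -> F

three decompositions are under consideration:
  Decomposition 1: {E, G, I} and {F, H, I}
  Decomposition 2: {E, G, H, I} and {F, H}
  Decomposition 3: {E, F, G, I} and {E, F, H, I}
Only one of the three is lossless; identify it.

Decomposition 2

Decomposition 1: common = {I}, closure = {I} → lossy.
Decomposition 2: common = {H}, closure = {E, F, G, H, I} → lossless.
Decomposition 3: common = {E, F, I}, closure = {E, F, I} → lossy.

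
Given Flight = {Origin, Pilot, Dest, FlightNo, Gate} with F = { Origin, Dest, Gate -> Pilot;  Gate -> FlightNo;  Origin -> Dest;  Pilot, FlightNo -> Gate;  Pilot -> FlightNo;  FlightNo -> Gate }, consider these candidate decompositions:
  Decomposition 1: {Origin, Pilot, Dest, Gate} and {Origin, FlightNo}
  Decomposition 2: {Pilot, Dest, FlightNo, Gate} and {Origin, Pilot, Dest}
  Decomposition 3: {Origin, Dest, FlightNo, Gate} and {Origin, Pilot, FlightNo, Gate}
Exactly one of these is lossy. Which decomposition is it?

Decomposition 1: common = {Origin}, closure = {Origin, Dest} → lossy.
Decomposition 2: common = {Pilot, Dest}, closure = {Pilot, Dest, FlightNo, Gate} → lossless.
Decomposition 3: common = {Origin, FlightNo, Gate}, closure = {Origin, Pilot, Dest, FlightNo, Gate} → lossless.

Decomposition 1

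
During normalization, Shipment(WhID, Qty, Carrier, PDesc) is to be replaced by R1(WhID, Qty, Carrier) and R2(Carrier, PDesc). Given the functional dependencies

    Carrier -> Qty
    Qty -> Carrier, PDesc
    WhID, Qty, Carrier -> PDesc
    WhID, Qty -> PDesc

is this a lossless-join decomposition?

Yes

Common attributes: R1 ∩ R2 = {Carrier}.
Closure of {Carrier}: Carrier → Qty applies, adding Qty; Qty → Carrier, PDesc applies, adding PDesc. So (Carrier)⁺ = {Qty, Carrier, PDesc}.
This closure contains every attribute of R2, so R1 ∩ R2 → R2. The join is lossless.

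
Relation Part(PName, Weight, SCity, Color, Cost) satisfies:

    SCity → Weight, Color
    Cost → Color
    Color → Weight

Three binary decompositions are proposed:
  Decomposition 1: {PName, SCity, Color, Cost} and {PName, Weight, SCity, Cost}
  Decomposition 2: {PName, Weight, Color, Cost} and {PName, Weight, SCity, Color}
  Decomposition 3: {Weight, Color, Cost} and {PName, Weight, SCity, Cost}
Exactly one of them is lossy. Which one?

Decomposition 1: common = {PName, SCity, Cost}, closure = {PName, Weight, SCity, Color, Cost} → lossless.
Decomposition 2: common = {PName, Weight, Color}, closure = {PName, Weight, Color} → lossy.
Decomposition 3: common = {Weight, Cost}, closure = {Weight, Color, Cost} → lossless.

Decomposition 2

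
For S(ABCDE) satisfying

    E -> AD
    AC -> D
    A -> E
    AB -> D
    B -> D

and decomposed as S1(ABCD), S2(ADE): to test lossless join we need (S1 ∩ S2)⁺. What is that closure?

ADE

S1 ∩ S2 = {AD}.
A → E applies, adding E
Closure: {ADE}.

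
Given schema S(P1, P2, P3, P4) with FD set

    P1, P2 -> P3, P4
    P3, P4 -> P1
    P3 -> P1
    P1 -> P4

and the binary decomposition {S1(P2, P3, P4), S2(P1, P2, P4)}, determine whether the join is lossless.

Common attributes: S1 ∩ S2 = {P2, P4}.
No dependency enlarges {P2, P4}, so (P2, P4)⁺ = {P2, P4}.
The closure contains neither all of S1 = {P2, P3, P4} nor all of S2 = {P1, P2, P4}, so the common attributes are not a superkey of either fragment. The join is lossy.

No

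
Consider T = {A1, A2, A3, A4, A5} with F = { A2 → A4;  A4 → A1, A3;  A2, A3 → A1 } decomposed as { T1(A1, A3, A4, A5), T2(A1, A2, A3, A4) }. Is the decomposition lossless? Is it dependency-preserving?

Lossless test: (A1, A3, A4)⁺ = {A1, A3, A4}, which is a superkey of neither fragment — lossy.
Dependency preservation: every FD's attributes lie within a single fragment, so each can be enforced locally — preserved.

lossy but dependency-preserving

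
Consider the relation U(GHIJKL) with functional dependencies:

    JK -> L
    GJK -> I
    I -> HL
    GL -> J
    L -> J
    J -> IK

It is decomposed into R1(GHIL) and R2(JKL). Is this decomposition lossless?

Common attributes: R1 ∩ R2 = {L}.
Closure of {L}: L → J applies, adding J; J → IK applies, adding IK; I → HL applies, adding H. So (L)⁺ = {HIJKL}.
This closure contains every attribute of R2, so R1 ∩ R2 → R2. The join is lossless.

Yes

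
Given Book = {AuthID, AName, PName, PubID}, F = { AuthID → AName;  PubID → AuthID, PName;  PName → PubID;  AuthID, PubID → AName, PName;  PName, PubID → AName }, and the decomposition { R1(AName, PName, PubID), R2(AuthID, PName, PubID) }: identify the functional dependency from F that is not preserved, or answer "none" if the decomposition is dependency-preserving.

AuthID → AName

Check AuthID → AName: no single fragment contains all of {AuthID, AName}, and the restricted closure of {AuthID} across the fragments never reaches {AName}.
PubID → AuthID, PName is preserved.
PName → PubID is preserved.
AuthID, PubID → AName, PName is preserved.
PName, PubID → AName is preserved.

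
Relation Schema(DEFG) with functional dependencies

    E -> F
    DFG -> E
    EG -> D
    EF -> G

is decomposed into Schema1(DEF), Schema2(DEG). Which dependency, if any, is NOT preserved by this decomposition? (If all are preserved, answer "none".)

DFG -> E

Check DFG → E: no single fragment contains all of {DEFG}, and the restricted closure of {DFG} across the fragments never reaches {E}.
E → F is preserved.
EG → D is preserved.
EF → G is preserved.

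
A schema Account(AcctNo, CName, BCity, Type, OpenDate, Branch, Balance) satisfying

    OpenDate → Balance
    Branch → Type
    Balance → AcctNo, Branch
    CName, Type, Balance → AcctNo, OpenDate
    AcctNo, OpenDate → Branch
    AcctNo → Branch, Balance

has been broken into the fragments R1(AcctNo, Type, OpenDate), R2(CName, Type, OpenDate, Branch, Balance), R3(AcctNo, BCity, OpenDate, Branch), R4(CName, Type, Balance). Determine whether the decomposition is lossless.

Chase test. Columns are AcctNo, CName, BCity, Type, OpenDate, Branch, Balance; row i has aⱼ where attribute j ∈ Ri, else bᵢⱼ.
Initial tableau (one row per fragment):
  row 1: a1 b12 b13 a4 a5 b16 b17
  row 2: b21 a2 b23 a4 a5 a6 a7
  row 3: a1 b32 a3 b34 a5 a6 b37
  row 4: b41 a2 b43 a4 b45 b46 a7
Rows 1 and 2 agree on OpenDate; apply OpenDate→Balance and equate their Balance entries.
Rows 1 and 3 agree on OpenDate; apply OpenDate→Balance and equate their Balance entries.
Rows 2 and 3 agree on Branch; apply Branch→Type and equate their Type entries.
Rows 1 and 2 agree on Balance; apply Balance→AcctNo, Branch and equate their AcctNo, Branch entries.
Rows 1 and 4 agree on Balance; apply Balance→AcctNo, Branch and equate their AcctNo, Branch entries.
Rows 2 and 4 agree on CName, Type, Balance; apply CName, Type, Balance→AcctNo, OpenDate and equate their AcctNo, OpenDate entries.
No row becomes fully distinguished — the join is lossy.

No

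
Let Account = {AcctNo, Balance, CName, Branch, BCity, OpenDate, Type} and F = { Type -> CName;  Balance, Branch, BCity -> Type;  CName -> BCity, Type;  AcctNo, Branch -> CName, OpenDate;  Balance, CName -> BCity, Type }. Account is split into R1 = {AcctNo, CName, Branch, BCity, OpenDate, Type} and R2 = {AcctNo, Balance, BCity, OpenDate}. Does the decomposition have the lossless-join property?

Common attributes: R1 ∩ R2 = {AcctNo, BCity, OpenDate}.
No dependency enlarges {AcctNo, BCity, OpenDate}, so (AcctNo, BCity, OpenDate)⁺ = {AcctNo, BCity, OpenDate}.
The closure contains neither all of R1 = {AcctNo, CName, Branch, BCity, OpenDate, Type} nor all of R2 = {AcctNo, Balance, BCity, OpenDate}, so the common attributes are not a superkey of either fragment. The join is lossy.

No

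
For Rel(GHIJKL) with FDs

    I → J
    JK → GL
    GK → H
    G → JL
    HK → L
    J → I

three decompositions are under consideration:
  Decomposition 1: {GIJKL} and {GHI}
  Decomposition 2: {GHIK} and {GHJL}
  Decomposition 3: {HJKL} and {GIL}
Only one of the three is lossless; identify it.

Decomposition 1: common = {GI}, closure = {GIJL} → lossy.
Decomposition 2: common = {GH}, closure = {GHIJL} → lossless.
Decomposition 3: common = {L}, closure = {L} → lossy.

Decomposition 2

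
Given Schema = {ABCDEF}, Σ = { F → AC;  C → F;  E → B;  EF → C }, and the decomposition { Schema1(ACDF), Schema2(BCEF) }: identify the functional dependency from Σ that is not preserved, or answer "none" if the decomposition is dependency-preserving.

F → AC lies within Schema1.
C → F lies within Schema1.
E → B lies within Schema2.
EF → C lies within Schema2.
Every dependency is enforceable on the fragments, so the decomposition is dependency-preserving.

none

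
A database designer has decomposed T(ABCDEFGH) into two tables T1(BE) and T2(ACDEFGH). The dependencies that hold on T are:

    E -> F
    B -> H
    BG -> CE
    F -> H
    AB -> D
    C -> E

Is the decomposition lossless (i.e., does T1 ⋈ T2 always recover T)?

Common attributes: T1 ∩ T2 = {E}.
Closure of {E}: E → F applies, adding F; F → H applies, adding H. So (E)⁺ = {EFH}.
The closure contains neither all of T1 = {BE} nor all of T2 = {ACDEFGH}, so the common attributes are not a superkey of either fragment. The join is lossy.

No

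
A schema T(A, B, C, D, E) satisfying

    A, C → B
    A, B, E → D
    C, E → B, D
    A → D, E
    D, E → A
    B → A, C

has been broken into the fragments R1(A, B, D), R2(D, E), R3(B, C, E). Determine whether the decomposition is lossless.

Yes

Chase test. Columns are A, B, C, D, E; row i has aⱼ where attribute j ∈ Ri, else bᵢⱼ.
Initial tableau (one row per fragment):
  row 1: a1 a2 b13 a4 b15
  row 2: b21 b22 b23 a4 a5
  row 3: b31 a2 a3 b34 a5
Rows 1 and 3 agree on B; apply B→A, C and equate their A, C entries.
Rows 1 and 3 agree on A; apply A→D, E and equate their D, E entries.
Rows 1 and 2 agree on D, E; apply D, E→A and equate their A entries.
Row 1 is now all distinguished symbols — the join is lossless.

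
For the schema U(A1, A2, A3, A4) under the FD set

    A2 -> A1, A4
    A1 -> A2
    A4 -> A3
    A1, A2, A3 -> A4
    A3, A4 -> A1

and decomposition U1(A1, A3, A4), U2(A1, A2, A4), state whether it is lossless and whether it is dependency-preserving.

Lossless test: (A1, A4)⁺ = {A1, A2, A3, A4}, which contains all of one fragment — lossless.
Dependency preservation: A1, A2, A3 → A4 is not contained in any single fragment, but the restricted closure of its left-hand side across the fragments still reaches the right-hand side; the remaining FDs each lie inside some fragment. All dependencies are preserved.

lossless and dependency-preserving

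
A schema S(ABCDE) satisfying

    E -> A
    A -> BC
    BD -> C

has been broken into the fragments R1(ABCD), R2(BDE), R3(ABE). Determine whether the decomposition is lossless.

Chase test. Columns are ABCDE; row i has aⱼ where attribute j ∈ Ri, else bᵢⱼ.
Initial tableau (one row per fragment):
  row 1: a1 a2 a3 a4 b15
  row 2: b21 a2 b23 a4 a5
  row 3: a1 a2 b33 b34 a5
Rows 2 and 3 agree on E; apply E→A and equate their A entries.
Rows 1 and 2 agree on A; apply A→BC and equate their BC entries.
Rows 1 and 3 agree on A; apply A→BC and equate their BC entries.
Row 2 is now all distinguished symbols — the join is lossless.

Yes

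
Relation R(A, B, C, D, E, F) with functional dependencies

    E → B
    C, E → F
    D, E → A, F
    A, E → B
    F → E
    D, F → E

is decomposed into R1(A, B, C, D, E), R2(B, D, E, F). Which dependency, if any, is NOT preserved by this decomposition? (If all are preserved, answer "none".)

Check C, E → F: no single fragment contains all of {C, E, F}, and the restricted closure of {C, E} across the fragments never reaches {F}.
E → B is preserved.
D, E → A, F is preserved.
A, E → B is preserved.
F → E is preserved.
D, F → E is preserved.

C, E → F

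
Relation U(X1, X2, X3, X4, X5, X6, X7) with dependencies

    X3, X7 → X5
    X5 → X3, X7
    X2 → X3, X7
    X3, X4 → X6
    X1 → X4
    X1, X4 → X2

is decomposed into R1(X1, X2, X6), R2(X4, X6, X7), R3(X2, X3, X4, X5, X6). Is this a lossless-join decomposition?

No

Chase test. Columns are X1, X2, X3, X4, X5, X6, X7; row i has aⱼ where attribute j ∈ Ri, else bᵢⱼ.
Initial tableau (one row per fragment):
  row 1: a1 a2 b13 b14 b15 a6 b17
  row 2: b21 b22 b23 a4 b25 a6 a7
  row 3: b31 a2 a3 a4 a5 a6 b37
Rows 1 and 3 agree on X2; apply X2→X3, X7 and equate their X3, X7 entries.
Rows 1 and 3 agree on X3, X7; apply X3, X7→X5 and equate their X5 entries.
No row becomes fully distinguished — the join is lossy.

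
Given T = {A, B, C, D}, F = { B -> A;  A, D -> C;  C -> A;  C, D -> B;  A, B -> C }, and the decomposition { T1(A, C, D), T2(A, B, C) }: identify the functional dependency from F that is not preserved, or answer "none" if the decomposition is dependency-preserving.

Check C, D → B: no single fragment contains all of {B, C, D}, and the restricted closure of {C, D} across the fragments never reaches {B}.
B → A is preserved.
A, D → C is preserved.
C → A is preserved.
A, B → C is preserved.

C, D -> B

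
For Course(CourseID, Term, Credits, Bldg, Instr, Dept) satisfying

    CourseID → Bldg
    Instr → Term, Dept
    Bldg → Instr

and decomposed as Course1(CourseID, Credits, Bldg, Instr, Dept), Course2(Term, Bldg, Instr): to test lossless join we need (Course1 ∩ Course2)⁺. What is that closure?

Term, Bldg, Instr, Dept

Course1 ∩ Course2 = {Bldg, Instr}.
Instr → Term, Dept applies, adding Term, Dept
Closure: {Term, Bldg, Instr, Dept}.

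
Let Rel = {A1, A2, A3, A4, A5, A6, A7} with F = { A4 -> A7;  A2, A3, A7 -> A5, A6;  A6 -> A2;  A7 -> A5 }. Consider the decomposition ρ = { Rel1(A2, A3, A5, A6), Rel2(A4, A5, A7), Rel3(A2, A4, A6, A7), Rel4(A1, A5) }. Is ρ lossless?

No

Chase test. Columns are A1, A2, A3, A4, A5, A6, A7; row i has aⱼ where attribute j ∈ Reli, else bᵢⱼ.
Initial tableau (one row per fragment):
  row 1: b11 a2 a3 b14 a5 a6 b17
  row 2: b21 b22 b23 a4 a5 b26 a7
  row 3: b31 a2 b33 a4 b35 a6 a7
  row 4: a1 b42 b43 b44 a5 b46 b47
Rows 2 and 3 agree on A7; apply A7→A5 and equate their A5 entries.
No row becomes fully distinguished — the join is lossy.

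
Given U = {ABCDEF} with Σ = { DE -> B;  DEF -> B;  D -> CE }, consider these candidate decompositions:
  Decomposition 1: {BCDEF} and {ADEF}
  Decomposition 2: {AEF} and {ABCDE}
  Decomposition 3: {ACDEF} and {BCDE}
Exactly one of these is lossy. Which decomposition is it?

Decomposition 1: common = {DEF}, closure = {BCDEF} → lossless.
Decomposition 2: common = {AE}, closure = {AE} → lossy.
Decomposition 3: common = {CDE}, closure = {BCDE} → lossless.

Decomposition 2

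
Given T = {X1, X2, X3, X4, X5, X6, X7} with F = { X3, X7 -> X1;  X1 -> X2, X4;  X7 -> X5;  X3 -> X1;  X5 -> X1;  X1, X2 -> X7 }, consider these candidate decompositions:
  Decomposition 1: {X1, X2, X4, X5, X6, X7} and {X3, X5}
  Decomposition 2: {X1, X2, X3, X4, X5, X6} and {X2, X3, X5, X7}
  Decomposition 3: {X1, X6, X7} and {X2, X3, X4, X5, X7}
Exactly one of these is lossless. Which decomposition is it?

Decomposition 2

Decomposition 1: common = {X5}, closure = {X1, X2, X4, X5, X7} → lossy.
Decomposition 2: common = {X2, X3, X5}, closure = {X1, X2, X3, X4, X5, X7} → lossless.
Decomposition 3: common = {X7}, closure = {X1, X2, X4, X5, X7} → lossy.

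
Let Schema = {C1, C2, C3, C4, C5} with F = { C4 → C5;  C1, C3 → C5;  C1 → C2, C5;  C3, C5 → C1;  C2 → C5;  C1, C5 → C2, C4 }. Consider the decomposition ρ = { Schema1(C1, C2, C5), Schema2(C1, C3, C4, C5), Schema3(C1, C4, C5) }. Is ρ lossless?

Yes

Chase test. Columns are C1, C2, C3, C4, C5; row i has aⱼ where attribute j ∈ Schemai, else bᵢⱼ.
Initial tableau (one row per fragment):
  row 1: a1 a2 b13 b14 a5
  row 2: a1 b22 a3 a4 a5
  row 3: a1 b32 b33 a4 a5
Rows 1 and 2 agree on C1; apply C1→C2, C5 and equate their C2, C5 entries.
Rows 1 and 3 agree on C1; apply C1→C2, C5 and equate their C2, C5 entries.
Rows 1 and 2 agree on C1, C5; apply C1, C5→C2, C4 and equate their C2, C4 entries.
Row 2 is now all distinguished symbols — the join is lossless.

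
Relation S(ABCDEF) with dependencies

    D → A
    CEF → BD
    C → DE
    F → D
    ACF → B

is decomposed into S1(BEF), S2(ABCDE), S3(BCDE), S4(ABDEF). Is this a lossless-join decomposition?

Chase test. Columns are ABCDEF; row i has aⱼ where attribute j ∈ Si, else bᵢⱼ.
Initial tableau (one row per fragment):
  row 1: b11 a2 b13 b14 a5 a6
  row 2: a1 a2 a3 a4 a5 b26
  row 3: b31 a2 a3 a4 a5 b36
  row 4: a1 a2 b43 a4 a5 a6
Rows 2 and 3 agree on D; apply D→A and equate their A entries.
Rows 1 and 4 agree on F; apply F→D and equate their D entries.
Rows 1 and 2 agree on D; apply D→A and equate their A entries.
No row becomes fully distinguished — the join is lossy.

No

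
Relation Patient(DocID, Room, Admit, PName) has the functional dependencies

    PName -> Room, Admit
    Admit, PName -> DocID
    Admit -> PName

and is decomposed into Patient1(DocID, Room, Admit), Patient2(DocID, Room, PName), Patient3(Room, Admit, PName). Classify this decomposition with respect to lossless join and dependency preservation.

lossless and dependency-preserving

Lossless test (chase): Rows 2 and 3 agree on PName; apply PName→Room, Admit and equate their Room, Admit entries. Rows 2 and 3 agree on Admit, PName; apply Admit, PName→DocID and equate their DocID entries. Rows 1 and 2 agree on Admit; apply Admit→PName and equate their PName entries. Row 1 is now all distinguished symbols — the join is lossless.
Dependency preservation: Admit, PName → DocID is not contained in any single fragment, but the restricted closure of its left-hand side across the fragments still reaches the right-hand side; the remaining FDs each lie inside some fragment. All dependencies are preserved.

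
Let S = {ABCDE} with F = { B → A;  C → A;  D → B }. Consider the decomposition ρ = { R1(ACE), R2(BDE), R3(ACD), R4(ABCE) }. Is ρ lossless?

Chase test. Columns are ABCDE; row i has aⱼ where attribute j ∈ Ri, else bᵢⱼ.
Initial tableau (one row per fragment):
  row 1: a1 b12 a3 b14 a5
  row 2: b21 a2 b23 a4 a5
  row 3: a1 b32 a3 a4 b35
  row 4: a1 a2 a3 b44 a5
Rows 2 and 4 agree on B; apply B→A and equate their A entries.
Rows 2 and 3 agree on D; apply D→B and equate their B entries.
No row becomes fully distinguished — the join is lossy.

No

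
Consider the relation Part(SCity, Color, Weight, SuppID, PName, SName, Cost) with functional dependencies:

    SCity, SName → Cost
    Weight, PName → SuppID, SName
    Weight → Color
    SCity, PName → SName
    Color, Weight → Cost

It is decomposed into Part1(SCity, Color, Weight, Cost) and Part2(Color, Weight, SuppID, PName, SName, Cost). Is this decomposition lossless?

Common attributes: Part1 ∩ Part2 = {Color, Weight, Cost}.
No dependency enlarges {Color, Weight, Cost}, so (Color, Weight, Cost)⁺ = {Color, Weight, Cost}.
The closure contains neither all of Part1 = {SCity, Color, Weight, Cost} nor all of Part2 = {Color, Weight, SuppID, PName, SName, Cost}, so the common attributes are not a superkey of either fragment. The join is lossy.

No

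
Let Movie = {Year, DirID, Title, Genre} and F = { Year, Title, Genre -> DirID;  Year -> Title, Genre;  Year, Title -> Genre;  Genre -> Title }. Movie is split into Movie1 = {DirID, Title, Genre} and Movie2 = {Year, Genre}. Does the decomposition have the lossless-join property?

Common attributes: Movie1 ∩ Movie2 = {Genre}.
Closure of {Genre}: Genre → Title applies, adding Title. So (Genre)⁺ = {Title, Genre}.
The closure contains neither all of Movie1 = {DirID, Title, Genre} nor all of Movie2 = {Year, Genre}, so the common attributes are not a superkey of either fragment. The join is lossy.

No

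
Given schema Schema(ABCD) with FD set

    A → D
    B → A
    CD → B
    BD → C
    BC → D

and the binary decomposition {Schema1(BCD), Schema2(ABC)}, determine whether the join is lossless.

Common attributes: Schema1 ∩ Schema2 = {BC}.
Closure of {BC}: B → A applies, adding A; BC → D applies, adding D. So (BC)⁺ = {ABCD}.
This closure contains every attribute of Schema1, so Schema1 ∩ Schema2 → Schema1. The join is lossless.

Yes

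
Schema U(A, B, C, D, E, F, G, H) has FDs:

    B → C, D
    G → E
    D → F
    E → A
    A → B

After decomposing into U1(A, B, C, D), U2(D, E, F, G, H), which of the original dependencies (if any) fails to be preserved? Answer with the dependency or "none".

Check E → A: no single fragment contains all of {A, E}, and the restricted closure of {E} across the fragments never reaches {A}.
B → C, D is preserved.
G → E is preserved.
D → F is preserved.
A → B is preserved.

E → A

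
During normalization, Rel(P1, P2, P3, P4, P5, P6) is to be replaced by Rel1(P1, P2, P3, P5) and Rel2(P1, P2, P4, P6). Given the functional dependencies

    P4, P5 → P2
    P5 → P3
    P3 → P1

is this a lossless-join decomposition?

No

Common attributes: Rel1 ∩ Rel2 = {P1, P2}.
No dependency enlarges {P1, P2}, so (P1, P2)⁺ = {P1, P2}.
The closure contains neither all of Rel1 = {P1, P2, P3, P5} nor all of Rel2 = {P1, P2, P4, P6}, so the common attributes are not a superkey of either fragment. The join is lossy.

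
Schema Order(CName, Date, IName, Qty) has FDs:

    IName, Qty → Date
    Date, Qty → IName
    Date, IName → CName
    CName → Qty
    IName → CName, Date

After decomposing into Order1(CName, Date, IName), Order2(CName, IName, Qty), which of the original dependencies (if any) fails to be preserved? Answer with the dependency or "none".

Check Date, Qty → IName: no single fragment contains all of {Date, IName, Qty}, and the restricted closure of {Date, Qty} across the fragments never reaches {IName}.
IName, Qty → Date is preserved.
Date, IName → CName is preserved.
CName → Qty is preserved.
IName → CName, Date is preserved.

Date, Qty → IName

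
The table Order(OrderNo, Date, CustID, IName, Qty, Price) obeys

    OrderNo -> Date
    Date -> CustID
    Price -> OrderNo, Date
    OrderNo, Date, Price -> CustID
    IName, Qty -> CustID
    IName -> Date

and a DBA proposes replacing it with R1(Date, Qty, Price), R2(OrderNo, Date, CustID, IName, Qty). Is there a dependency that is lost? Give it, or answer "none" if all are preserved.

Price -> OrderNo, Date

Check Price → OrderNo, Date: no single fragment contains all of {OrderNo, Date, Price}, and the restricted closure of {Price} across the fragments never reaches {OrderNo, Date}.
OrderNo → Date is preserved.
Date → CustID is preserved.
OrderNo, Date, Price → CustID is preserved.
IName, Qty → CustID is preserved.
IName → Date is preserved.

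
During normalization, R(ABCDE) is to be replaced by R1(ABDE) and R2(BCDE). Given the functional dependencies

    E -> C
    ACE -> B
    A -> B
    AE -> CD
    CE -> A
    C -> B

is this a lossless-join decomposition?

Yes

Common attributes: R1 ∩ R2 = {BDE}.
Closure of {BDE}: E → C applies, adding C; CE → A applies, adding A. So (BDE)⁺ = {ABCDE}.
This closure contains every attribute of R1, so R1 ∩ R2 → R1. The join is lossless.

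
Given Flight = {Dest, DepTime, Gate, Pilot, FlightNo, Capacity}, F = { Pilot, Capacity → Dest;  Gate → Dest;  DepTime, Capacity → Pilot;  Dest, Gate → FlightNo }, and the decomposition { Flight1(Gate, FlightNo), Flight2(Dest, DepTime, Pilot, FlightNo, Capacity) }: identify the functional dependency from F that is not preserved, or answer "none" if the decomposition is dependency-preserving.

Check Gate → Dest: no single fragment contains all of {Dest, Gate}, and the restricted closure of {Gate} across the fragments never reaches {Dest}.
Pilot, Capacity → Dest is preserved.
DepTime, Capacity → Pilot is preserved.
Dest, Gate → FlightNo is preserved.

Gate → Dest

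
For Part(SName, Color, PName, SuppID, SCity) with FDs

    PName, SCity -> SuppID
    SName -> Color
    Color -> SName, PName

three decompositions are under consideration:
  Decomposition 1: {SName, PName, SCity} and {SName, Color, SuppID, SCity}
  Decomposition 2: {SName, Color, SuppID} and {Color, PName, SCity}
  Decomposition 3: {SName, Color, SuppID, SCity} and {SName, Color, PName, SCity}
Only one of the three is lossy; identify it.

Decomposition 1: common = {SName, SCity}, closure = {SName, Color, PName, SuppID, SCity} → lossless.
Decomposition 2: common = {Color}, closure = {SName, Color, PName} → lossy.
Decomposition 3: common = {SName, Color, SCity}, closure = {SName, Color, PName, SuppID, SCity} → lossless.

Decomposition 2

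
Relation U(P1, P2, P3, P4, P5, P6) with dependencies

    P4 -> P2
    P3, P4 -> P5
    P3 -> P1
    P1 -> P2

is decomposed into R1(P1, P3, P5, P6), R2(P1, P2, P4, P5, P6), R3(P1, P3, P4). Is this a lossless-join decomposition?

No

Chase test. Columns are P1, P2, P3, P4, P5, P6; row i has aⱼ where attribute j ∈ Ri, else bᵢⱼ.
Initial tableau (one row per fragment):
  row 1: a1 b12 a3 b14 a5 a6
  row 2: a1 a2 b23 a4 a5 a6
  row 3: a1 b32 a3 a4 b35 b36
Rows 2 and 3 agree on P4; apply P4→P2 and equate their P2 entries.
Rows 1 and 2 agree on P1; apply P1→P2 and equate their P2 entries.
No row becomes fully distinguished — the join is lossy.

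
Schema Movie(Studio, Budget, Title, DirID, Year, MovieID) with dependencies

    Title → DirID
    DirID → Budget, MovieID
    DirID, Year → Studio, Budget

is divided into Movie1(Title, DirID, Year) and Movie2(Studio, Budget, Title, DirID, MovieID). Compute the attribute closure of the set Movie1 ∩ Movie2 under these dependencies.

Budget, Title, DirID, MovieID

Movie1 ∩ Movie2 = {Title, DirID}.
DirID → Budget, MovieID applies, adding Budget, MovieID
Closure: {Budget, Title, DirID, MovieID}.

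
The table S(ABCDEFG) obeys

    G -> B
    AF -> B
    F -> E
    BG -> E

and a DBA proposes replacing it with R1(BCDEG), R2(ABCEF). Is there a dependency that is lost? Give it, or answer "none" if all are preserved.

G → B lies within R1.
AF → B lies within R2.
F → E lies within R2.
BG → E lies within R1.
Every dependency is enforceable on the fragments, so the decomposition is dependency-preserving.

none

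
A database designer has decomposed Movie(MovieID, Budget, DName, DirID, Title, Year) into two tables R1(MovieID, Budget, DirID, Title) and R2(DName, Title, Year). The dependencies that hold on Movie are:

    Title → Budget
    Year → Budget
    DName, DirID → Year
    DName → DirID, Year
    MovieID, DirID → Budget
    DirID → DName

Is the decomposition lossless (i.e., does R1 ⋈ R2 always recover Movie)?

No

Common attributes: R1 ∩ R2 = {Title}.
Closure of {Title}: Title → Budget applies, adding Budget. So (Title)⁺ = {Budget, Title}.
The closure contains neither all of R1 = {MovieID, Budget, DirID, Title} nor all of R2 = {DName, Title, Year}, so the common attributes are not a superkey of either fragment. The join is lossy.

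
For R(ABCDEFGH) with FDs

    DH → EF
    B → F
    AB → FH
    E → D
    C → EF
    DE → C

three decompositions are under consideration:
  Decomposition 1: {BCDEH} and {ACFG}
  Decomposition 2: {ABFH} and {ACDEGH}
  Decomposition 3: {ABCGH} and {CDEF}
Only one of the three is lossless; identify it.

Decomposition 3

Decomposition 1: common = {C}, closure = {CDEF} → lossy.
Decomposition 2: common = {AH}, closure = {AH} → lossy.
Decomposition 3: common = {C}, closure = {CDEF} → lossless.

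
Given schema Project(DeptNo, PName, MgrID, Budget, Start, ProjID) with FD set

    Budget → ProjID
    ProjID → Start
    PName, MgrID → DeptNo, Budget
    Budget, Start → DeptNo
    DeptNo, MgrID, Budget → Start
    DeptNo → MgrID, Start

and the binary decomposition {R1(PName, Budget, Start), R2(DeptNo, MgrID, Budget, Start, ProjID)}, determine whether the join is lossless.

Yes

Common attributes: R1 ∩ R2 = {Budget, Start}.
Closure of {Budget, Start}: Budget → ProjID applies, adding ProjID; Budget, Start → DeptNo applies, adding DeptNo; DeptNo → MgrID, Start applies, adding MgrID. So (Budget, Start)⁺ = {DeptNo, MgrID, Budget, Start, ProjID}.
This closure contains every attribute of R2, so R1 ∩ R2 → R2. The join is lossless.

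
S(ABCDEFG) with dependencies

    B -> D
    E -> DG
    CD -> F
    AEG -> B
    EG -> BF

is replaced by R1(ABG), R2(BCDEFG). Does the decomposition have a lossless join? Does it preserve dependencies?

Lossless test: (BG)⁺ = {BDG}, which is a superkey of neither fragment — lossy.
Dependency preservation: AEG → B is not contained in any single fragment, but the restricted closure of its left-hand side across the fragments still reaches the right-hand side; the remaining FDs each lie inside some fragment. All dependencies are preserved.

lossy but dependency-preserving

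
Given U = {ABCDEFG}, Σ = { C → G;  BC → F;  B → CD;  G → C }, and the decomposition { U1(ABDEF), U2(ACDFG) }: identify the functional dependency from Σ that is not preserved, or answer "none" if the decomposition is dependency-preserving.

Check B → CD: no single fragment contains all of {BCD}, and the restricted closure of {B} across the fragments never reaches {CD}.
C → G is preserved.
BC → F is preserved.
G → C is preserved.

B → CD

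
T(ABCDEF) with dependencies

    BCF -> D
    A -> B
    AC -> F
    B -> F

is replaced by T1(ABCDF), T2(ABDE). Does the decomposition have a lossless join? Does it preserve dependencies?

Lossless test: (ABD)⁺ = {ABDF}, which is a superkey of neither fragment — lossy.
Dependency preservation: every FD's attributes lie within a single fragment, so each can be enforced locally — preserved.

lossy but dependency-preserving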